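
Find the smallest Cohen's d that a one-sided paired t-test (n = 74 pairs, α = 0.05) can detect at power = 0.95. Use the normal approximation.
d ≈ 0.38

Minimum detectable effect (paired t-test, normal approximation):
d = (z_α + z_β) / √n
d = (1.645 + 1.645) / √74
d = 3.290 / 8.602
d ≈ 0.38

By Cohen's convention (0.2 small / 0.5 medium / 0.8 large): small effect.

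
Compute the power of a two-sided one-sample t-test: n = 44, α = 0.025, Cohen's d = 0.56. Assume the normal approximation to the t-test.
Power ≈ 0.93

Power calculation (one-sample t-test, normal approximation):
z_β = d · √n - z_{α/2}
z_β = 0.56 · √44 - 2.241
z_β = 0.56 · 6.633 - 2.241
z_β = 1.473

Power = Φ(z_β) = Φ(1.473) ≈ 0.930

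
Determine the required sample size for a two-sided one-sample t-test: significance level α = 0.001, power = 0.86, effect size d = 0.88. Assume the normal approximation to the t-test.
n = 25

Sample size formula (one-sample t-test, normal approximation):
n = ((z_{α/2} + z_β) / d)²

z_{α/2} = 3.291 (for α = 0.001, two-sided)
z_β = 1.080 (for power = 0.86)
d = 0.88

n = ((3.291 + 1.080) / 0.88)²
n = (4.967)²
n ≈ 24.67
Round up to the next whole number: n = 25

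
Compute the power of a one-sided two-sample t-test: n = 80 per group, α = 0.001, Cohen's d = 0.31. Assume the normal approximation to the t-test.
Power ≈ 0.13

Power calculation (two-sample t-test, normal approximation):
z_β = d · √(n/2) - z_α
z_β = 0.31 · √(80/2) - 3.090
z_β = 0.31 · 6.325 - 3.090
z_β = -1.130

Power = Φ(z_β) = Φ(-1.130) ≈ 0.129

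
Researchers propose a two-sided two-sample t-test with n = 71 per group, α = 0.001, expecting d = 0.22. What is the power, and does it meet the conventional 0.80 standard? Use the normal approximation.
Power ≈ 0.02; the study is underpowered (power < 0.80)

Power calculation (two-sample t-test, normal approximation):
z_β = d · √(n/2) - z_{α/2}
z_β = 0.22 · √(71/2) - 3.291
z_β = 0.22 · 5.958 - 3.291
z_β = -1.980

Power = Φ(z_β) = Φ(-1.980) ≈ 0.024

Effect size d = 0.22 is small by Cohen's convention (0.2/0.5/0.8).

Threshold: power ≥ 0.80 is conventionally adequate.
Power ≈ 0.02 → the study is underpowered (power < 0.80).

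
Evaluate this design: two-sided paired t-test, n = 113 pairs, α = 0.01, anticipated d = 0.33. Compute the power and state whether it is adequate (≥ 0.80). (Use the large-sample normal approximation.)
Power ≈ 0.82; the study is adequately powered (power ≥ 0.80)

Power calculation (paired t-test, normal approximation):
z_β = d · √n - z_{α/2}
z_β = 0.33 · √113 - 2.576
z_β = 0.33 · 10.630 - 2.576
z_β = 0.932

Power = Φ(z_β) = Φ(0.932) ≈ 0.824

Effect size d = 0.33 is small by Cohen's convention (0.2/0.5/0.8).

Threshold: power ≥ 0.80 is conventionally adequate.
Power ≈ 0.82 → the study is adequately powered (power ≥ 0.80).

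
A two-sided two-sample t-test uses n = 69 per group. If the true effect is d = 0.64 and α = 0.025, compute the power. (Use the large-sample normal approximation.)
Power ≈ 0.94

Power calculation (two-sample t-test, normal approximation):
z_β = d · √(n/2) - z_{α/2}
z_β = 0.64 · √(69/2) - 2.241
z_β = 0.64 · 5.874 - 2.241
z_β = 1.518

Power = Φ(z_β) = Φ(1.518) ≈ 0.935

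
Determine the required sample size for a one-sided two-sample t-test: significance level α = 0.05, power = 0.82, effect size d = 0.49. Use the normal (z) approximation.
n = 55 per group

Sample size formula (two-sample t-test, normal approximation):
n = 2 · ((z_α + z_β) / d)²

z_α = 1.645 (for α = 0.05, one-sided)
z_β = 0.915 (for power = 0.82)
d = 0.49

n = 2 · ((1.645 + 0.915) / 0.49)²
n = 2 · (5.224)²
n ≈ 54.58
Round up to the next whole number: n = 55 per group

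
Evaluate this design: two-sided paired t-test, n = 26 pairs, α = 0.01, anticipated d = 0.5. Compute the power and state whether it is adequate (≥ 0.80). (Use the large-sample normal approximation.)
Power ≈ 0.49; the study is underpowered (power < 0.80)

Power calculation (paired t-test, normal approximation):
z_β = d · √n - z_{α/2}
z_β = 0.5 · √26 - 2.576
z_β = 0.5 · 5.099 - 2.576
z_β = -0.026

Power = Φ(z_β) = Φ(-0.026) ≈ 0.490

Effect size d = 0.5 is medium by Cohen's convention (0.2/0.5/0.8).

Threshold: power ≥ 0.80 is conventionally adequate.
Power ≈ 0.49 → the study is underpowered (power < 0.80).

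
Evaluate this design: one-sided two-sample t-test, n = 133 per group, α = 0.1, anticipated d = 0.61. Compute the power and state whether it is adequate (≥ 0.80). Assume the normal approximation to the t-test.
Power ≈ 1.00; the study is adequately powered (power ≥ 0.80)

Power calculation (two-sample t-test, normal approximation):
z_β = d · √(n/2) - z_α
z_β = 0.61 · √(133/2) - 1.282
z_β = 0.61 · 8.155 - 1.282
z_β = 3.693

Power = Φ(z_β) = Φ(3.693) ≈ 1.000

Effect size d = 0.61 is medium by Cohen's convention (0.2/0.5/0.8).

Threshold: power ≥ 0.80 is conventionally adequate.
Power ≈ 1.00 → the study is adequately powered (power ≥ 0.80).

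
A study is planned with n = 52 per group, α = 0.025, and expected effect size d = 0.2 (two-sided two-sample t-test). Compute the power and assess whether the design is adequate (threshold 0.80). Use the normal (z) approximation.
Power ≈ 0.11; the study is underpowered (power < 0.80)

Power calculation (two-sample t-test, normal approximation):
z_β = d · √(n/2) - z_{α/2}
z_β = 0.2 · √(52/2) - 2.241
z_β = 0.2 · 5.099 - 2.241
z_β = -1.222

Power = Φ(z_β) = Φ(-1.222) ≈ 0.111

Effect size d = 0.2 is small by Cohen's convention (0.2/0.5/0.8).

Threshold: power ≥ 0.80 is conventionally adequate.
Power ≈ 0.11 → the study is underpowered (power < 0.80).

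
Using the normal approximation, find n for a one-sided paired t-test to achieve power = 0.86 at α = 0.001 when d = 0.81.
n = 27 pairs

Sample size formula (paired t-test, normal approximation):
n = ((z_α + z_β) / d)²

z_α = 3.090 (for α = 0.001, one-sided)
z_β = 1.080 (for power = 0.86)
d = 0.81

n = ((3.090 + 1.080) / 0.81)²
n = (5.148)²
n ≈ 26.50
Round up to the next whole number: n = 27 pairs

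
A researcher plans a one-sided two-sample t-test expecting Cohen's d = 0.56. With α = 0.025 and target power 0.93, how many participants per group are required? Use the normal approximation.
n = 76 per group

Sample size formula (two-sample t-test, normal approximation):
n = 2 · ((z_α + z_β) / d)²

z_α = 1.960 (for α = 0.025, one-sided)
z_β = 1.476 (for power = 0.93)
d = 0.56

n = 2 · ((1.960 + 1.476) / 0.56)²
n = 2 · (6.136)²
n ≈ 75.30
Round up to the next whole number: n = 76 per group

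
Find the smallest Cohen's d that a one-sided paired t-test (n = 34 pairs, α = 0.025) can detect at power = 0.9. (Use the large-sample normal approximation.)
d ≈ 0.56

Minimum detectable effect (paired t-test, normal approximation):
d = (z_α + z_β) / √n
d = (1.960 + 1.282) / √34
d = 3.242 / 5.831
d ≈ 0.56

By Cohen's convention (0.2 small / 0.5 medium / 0.8 large): medium effect.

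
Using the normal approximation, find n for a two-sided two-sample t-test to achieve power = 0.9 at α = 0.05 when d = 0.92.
n = 25 per group

Sample size formula (two-sample t-test, normal approximation):
n = 2 · ((z_{α/2} + z_β) / d)²

z_{α/2} = 1.960 (for α = 0.05, two-sided)
z_β = 1.282 (for power = 0.9)
d = 0.92

n = 2 · ((1.960 + 1.282) / 0.92)²
n = 2 · (3.524)²
n ≈ 24.84
Round up to the next whole number: n = 25 per group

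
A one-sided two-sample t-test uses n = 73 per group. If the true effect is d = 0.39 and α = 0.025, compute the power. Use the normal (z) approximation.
Power ≈ 0.65

Power calculation (two-sample t-test, normal approximation):
z_β = d · √(n/2) - z_α
z_β = 0.39 · √(73/2) - 1.960
z_β = 0.39 · 6.042 - 1.960
z_β = 0.396

Power = Φ(z_β) = Φ(0.396) ≈ 0.654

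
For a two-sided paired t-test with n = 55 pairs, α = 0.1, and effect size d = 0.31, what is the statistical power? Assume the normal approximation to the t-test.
Power ≈ 0.74

Power calculation (paired t-test, normal approximation):
z_β = d · √n - z_{α/2}
z_β = 0.31 · √55 - 1.645
z_β = 0.31 · 7.416 - 1.645
z_β = 0.654

Power = Φ(z_β) = Φ(0.654) ≈ 0.743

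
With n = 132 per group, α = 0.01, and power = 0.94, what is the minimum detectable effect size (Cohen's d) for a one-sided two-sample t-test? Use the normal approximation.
d ≈ 0.48

Minimum detectable effect (two-sample t-test, normal approximation):
d = (z_α + z_β) / √(n/2)
d = (2.326 + 1.555) / √(132/2)
d = 3.881 / 8.124
d ≈ 0.48

By Cohen's convention (0.2 small / 0.5 medium / 0.8 large): small effect.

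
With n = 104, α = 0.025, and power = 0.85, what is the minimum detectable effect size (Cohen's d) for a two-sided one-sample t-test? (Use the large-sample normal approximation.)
d ≈ 0.32

Minimum detectable effect (one-sample t-test, normal approximation):
d = (z_{α/2} + z_β) / √n
d = (2.241 + 1.036) / √104
d = 3.278 / 10.198
d ≈ 0.32

By Cohen's convention (0.2 small / 0.5 medium / 0.8 large): small effect.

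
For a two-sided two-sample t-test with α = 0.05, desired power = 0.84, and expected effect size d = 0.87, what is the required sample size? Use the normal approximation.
n = 24 per group

Sample size formula (two-sample t-test, normal approximation):
n = 2 · ((z_{α/2} + z_β) / d)²

z_{α/2} = 1.960 (for α = 0.05, two-sided)
z_β = 0.994 (for power = 0.84)
d = 0.87

n = 2 · ((1.960 + 0.994) / 0.87)²
n = 2 · (3.395)²
n ≈ 23.05
Round up to the next whole number: n = 24 per group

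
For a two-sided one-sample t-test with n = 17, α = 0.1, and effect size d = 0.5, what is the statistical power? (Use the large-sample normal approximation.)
Power ≈ 0.66

Power calculation (one-sample t-test, normal approximation):
z_β = d · √n - z_{α/2}
z_β = 0.5 · √17 - 1.645
z_β = 0.5 · 4.123 - 1.645
z_β = 0.417

Power = Φ(z_β) = Φ(0.417) ≈ 0.662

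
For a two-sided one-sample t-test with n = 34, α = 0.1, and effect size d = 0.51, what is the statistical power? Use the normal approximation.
Power ≈ 0.91

Power calculation (one-sample t-test, normal approximation):
z_β = d · √n - z_{α/2}
z_β = 0.51 · √34 - 1.645
z_β = 0.51 · 5.831 - 1.645
z_β = 1.329

Power = Φ(z_β) = Φ(1.329) ≈ 0.908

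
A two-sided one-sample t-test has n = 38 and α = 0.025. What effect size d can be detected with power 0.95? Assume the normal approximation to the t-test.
d ≈ 0.63

Minimum detectable effect (one-sample t-test, normal approximation):
d = (z_{α/2} + z_β) / √n
d = (2.241 + 1.645) / √38
d = 3.886 / 6.164
d ≈ 0.63

By Cohen's convention (0.2 small / 0.5 medium / 0.8 large): medium effect.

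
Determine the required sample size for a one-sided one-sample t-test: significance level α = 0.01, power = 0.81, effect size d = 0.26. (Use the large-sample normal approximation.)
n = 152

Sample size formula (one-sample t-test, normal approximation):
n = ((z_α + z_β) / d)²

z_α = 2.326 (for α = 0.01, one-sided)
z_β = 0.878 (for power = 0.81)
d = 0.26

n = ((2.326 + 0.878) / 0.26)²
n = (12.323)²
n ≈ 151.86
Round up to the next whole number: n = 152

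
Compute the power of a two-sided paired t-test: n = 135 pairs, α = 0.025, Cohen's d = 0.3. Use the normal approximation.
Power ≈ 0.89

Power calculation (paired t-test, normal approximation):
z_β = d · √n - z_{α/2}
z_β = 0.3 · √135 - 2.241
z_β = 0.3 · 11.619 - 2.241
z_β = 1.244

Power = Φ(z_β) = Φ(1.244) ≈ 0.893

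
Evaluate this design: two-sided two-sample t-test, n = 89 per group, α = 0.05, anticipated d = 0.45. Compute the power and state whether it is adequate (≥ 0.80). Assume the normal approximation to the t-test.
Power ≈ 0.85; the study is adequately powered (power ≥ 0.80)

Power calculation (two-sample t-test, normal approximation):
z_β = d · √(n/2) - z_{α/2}
z_β = 0.45 · √(89/2) - 1.960
z_β = 0.45 · 6.671 - 1.960
z_β = 1.042

Power = Φ(z_β) = Φ(1.042) ≈ 0.851

Effect size d = 0.45 is small by Cohen's convention (0.2/0.5/0.8).

Threshold: power ≥ 0.80 is conventionally adequate.
Power ≈ 0.85 → the study is adequately powered (power ≥ 0.80).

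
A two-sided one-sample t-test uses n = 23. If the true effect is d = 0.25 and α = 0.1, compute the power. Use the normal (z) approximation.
Power ≈ 0.33

Power calculation (one-sample t-test, normal approximation):
z_β = d · √n - z_{α/2}
z_β = 0.25 · √23 - 1.645
z_β = 0.25 · 4.796 - 1.645
z_β = -0.446

Power = Φ(z_β) = Φ(-0.446) ≈ 0.328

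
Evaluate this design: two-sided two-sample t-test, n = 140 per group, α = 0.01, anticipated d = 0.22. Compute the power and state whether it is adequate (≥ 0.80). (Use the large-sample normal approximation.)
Power ≈ 0.23; the study is underpowered (power < 0.80)

Power calculation (two-sample t-test, normal approximation):
z_β = d · √(n/2) - z_{α/2}
z_β = 0.22 · √(140/2) - 2.576
z_β = 0.22 · 8.367 - 2.576
z_β = -0.735

Power = Φ(z_β) = Φ(-0.735) ≈ 0.231

Effect size d = 0.22 is small by Cohen's convention (0.2/0.5/0.8).

Threshold: power ≥ 0.80 is conventionally adequate.
Power ≈ 0.23 → the study is underpowered (power < 0.80).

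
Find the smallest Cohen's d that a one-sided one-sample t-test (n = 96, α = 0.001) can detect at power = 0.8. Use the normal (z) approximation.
d ≈ 0.40

Minimum detectable effect (one-sample t-test, normal approximation):
d = (z_α + z_β) / √n
d = (3.090 + 0.842) / √96
d = 3.932 / 9.798
d ≈ 0.40

By Cohen's convention (0.2 small / 0.5 medium / 0.8 large): small effect.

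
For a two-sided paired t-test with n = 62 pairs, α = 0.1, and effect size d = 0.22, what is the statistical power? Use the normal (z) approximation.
Power ≈ 0.53

Power calculation (paired t-test, normal approximation):
z_β = d · √n - z_{α/2}
z_β = 0.22 · √62 - 1.645
z_β = 0.22 · 7.874 - 1.645
z_β = 0.087

Power = Φ(z_β) = Φ(0.087) ≈ 0.535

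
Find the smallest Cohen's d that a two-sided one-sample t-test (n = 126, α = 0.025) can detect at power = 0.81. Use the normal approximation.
d ≈ 0.28

Minimum detectable effect (one-sample t-test, normal approximation):
d = (z_{α/2} + z_β) / √n
d = (2.241 + 0.878) / √126
d = 3.119 / 11.225
d ≈ 0.28

By Cohen's convention (0.2 small / 0.5 medium / 0.8 large): small effect.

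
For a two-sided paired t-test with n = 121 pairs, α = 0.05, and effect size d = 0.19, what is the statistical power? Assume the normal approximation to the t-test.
Power ≈ 0.55

Power calculation (paired t-test, normal approximation):
z_β = d · √n - z_{α/2}
z_β = 0.19 · √121 - 1.960
z_β = 0.19 · 11.000 - 1.960
z_β = 0.130

Power = Φ(z_β) = Φ(0.130) ≈ 0.552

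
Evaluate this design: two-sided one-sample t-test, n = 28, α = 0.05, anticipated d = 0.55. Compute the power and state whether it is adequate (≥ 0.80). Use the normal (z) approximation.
Power ≈ 0.83; the study is adequately powered (power ≥ 0.80)

Power calculation (one-sample t-test, normal approximation):
z_β = d · √n - z_{α/2}
z_β = 0.55 · √28 - 1.960
z_β = 0.55 · 5.292 - 1.960
z_β = 0.950

Power = Φ(z_β) = Φ(0.950) ≈ 0.829

Effect size d = 0.55 is medium by Cohen's convention (0.2/0.5/0.8).

Threshold: power ≥ 0.80 is conventionally adequate.
Power ≈ 0.83 → the study is adequately powered (power ≥ 0.80).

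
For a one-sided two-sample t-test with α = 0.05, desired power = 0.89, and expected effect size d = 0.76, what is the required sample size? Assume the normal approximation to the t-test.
n = 29 per group

Sample size formula (two-sample t-test, normal approximation):
n = 2 · ((z_α + z_β) / d)²

z_α = 1.645 (for α = 0.05, one-sided)
z_β = 1.227 (for power = 0.89)
d = 0.76

n = 2 · ((1.645 + 1.227) / 0.76)²
n = 2 · (3.779)²
n ≈ 28.56
Round up to the next whole number: n = 29 per group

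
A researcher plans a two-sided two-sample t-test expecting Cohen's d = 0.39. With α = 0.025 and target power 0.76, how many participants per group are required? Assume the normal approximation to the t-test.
n = 115 per group

Sample size formula (two-sample t-test, normal approximation):
n = 2 · ((z_{α/2} + z_β) / d)²

z_{α/2} = 2.241 (for α = 0.025, two-sided)
z_β = 0.706 (for power = 0.76)
d = 0.39

n = 2 · ((2.241 + 0.706) / 0.39)²
n = 2 · (7.556)²
n ≈ 114.19
Round up to the next whole number: n = 115 per group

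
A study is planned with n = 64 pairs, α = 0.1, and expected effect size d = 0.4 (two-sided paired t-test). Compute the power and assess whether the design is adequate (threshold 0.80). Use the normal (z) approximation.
Power ≈ 0.94; the study is adequately powered (power ≥ 0.80)

Power calculation (paired t-test, normal approximation):
z_β = d · √n - z_{α/2}
z_β = 0.4 · √64 - 1.645
z_β = 0.4 · 8.000 - 1.645
z_β = 1.555

Power = Φ(z_β) = Φ(1.555) ≈ 0.940

Effect size d = 0.4 is small by Cohen's convention (0.2/0.5/0.8).

Threshold: power ≥ 0.80 is conventionally adequate.
Power ≈ 0.94 → the study is adequately powered (power ≥ 0.80).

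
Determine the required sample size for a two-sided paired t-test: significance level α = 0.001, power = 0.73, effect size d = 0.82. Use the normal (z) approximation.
n = 23 pairs

Sample size formula (paired t-test, normal approximation):
n = ((z_{α/2} + z_β) / d)²

z_{α/2} = 3.291 (for α = 0.001, two-sided)
z_β = 0.613 (for power = 0.73)
d = 0.82

n = ((3.291 + 0.613) / 0.82)²
n = (4.761)²
n ≈ 22.67
Round up to the next whole number: n = 23 pairs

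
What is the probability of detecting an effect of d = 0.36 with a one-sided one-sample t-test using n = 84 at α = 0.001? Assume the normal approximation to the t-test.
Power ≈ 0.58

Power calculation (one-sample t-test, normal approximation):
z_β = d · √n - z_α
z_β = 0.36 · √84 - 3.090
z_β = 0.36 · 9.165 - 3.090
z_β = 0.209

Power = Φ(z_β) = Φ(0.209) ≈ 0.583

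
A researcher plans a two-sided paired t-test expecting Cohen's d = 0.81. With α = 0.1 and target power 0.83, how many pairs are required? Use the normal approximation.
n = 11 pairs

Sample size formula (paired t-test, normal approximation):
n = ((z_{α/2} + z_β) / d)²

z_{α/2} = 1.645 (for α = 0.1, two-sided)
z_β = 0.954 (for power = 0.83)
d = 0.81

n = ((1.645 + 0.954) / 0.81)²
n = (3.209)²
n ≈ 10.30
Round up to the next whole number: n = 11 pairs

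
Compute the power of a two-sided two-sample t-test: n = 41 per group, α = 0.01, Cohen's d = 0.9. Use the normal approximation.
Power ≈ 0.93

Power calculation (two-sample t-test, normal approximation):
z_β = d · √(n/2) - z_{α/2}
z_β = 0.9 · √(41/2) - 2.576
z_β = 0.9 · 4.528 - 2.576
z_β = 1.499

Power = Φ(z_β) = Φ(1.499) ≈ 0.933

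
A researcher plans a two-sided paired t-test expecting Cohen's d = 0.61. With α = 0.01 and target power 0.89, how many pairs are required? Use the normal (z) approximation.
n = 39 pairs

Sample size formula (paired t-test, normal approximation):
n = ((z_{α/2} + z_β) / d)²

z_{α/2} = 2.576 (for α = 0.01, two-sided)
z_β = 1.227 (for power = 0.89)
d = 0.61

n = ((2.576 + 1.227) / 0.61)²
n = (6.234)²
n ≈ 38.86
Round up to the next whole number: n = 39 pairs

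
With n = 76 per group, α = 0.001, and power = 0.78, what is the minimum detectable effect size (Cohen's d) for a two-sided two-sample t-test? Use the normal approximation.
d ≈ 0.66

Minimum detectable effect (two-sample t-test, normal approximation):
d = (z_{α/2} + z_β) / √(n/2)
d = (3.291 + 0.772) / √(76/2)
d = 4.063 / 6.164
d ≈ 0.66

By Cohen's convention (0.2 small / 0.5 medium / 0.8 large): medium effect.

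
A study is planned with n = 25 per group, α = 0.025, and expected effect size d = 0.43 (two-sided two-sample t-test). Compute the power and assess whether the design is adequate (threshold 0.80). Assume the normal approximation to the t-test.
Power ≈ 0.24; the study is underpowered (power < 0.80)

Power calculation (two-sample t-test, normal approximation):
z_β = d · √(n/2) - z_{α/2}
z_β = 0.43 · √(25/2) - 2.241
z_β = 0.43 · 3.536 - 2.241
z_β = -0.721

Power = Φ(z_β) = Φ(-0.721) ≈ 0.235

Effect size d = 0.43 is small by Cohen's convention (0.2/0.5/0.8).

Threshold: power ≥ 0.80 is conventionally adequate.
Power ≈ 0.24 → the study is underpowered (power < 0.80).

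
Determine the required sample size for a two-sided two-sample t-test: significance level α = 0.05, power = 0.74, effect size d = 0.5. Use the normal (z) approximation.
n = 55 per group

Sample size formula (two-sample t-test, normal approximation):
n = 2 · ((z_{α/2} + z_β) / d)²

z_{α/2} = 1.960 (for α = 0.05, two-sided)
z_β = 0.643 (for power = 0.74)
d = 0.5

n = 2 · ((1.960 + 0.643) / 0.5)²
n = 2 · (5.206)²
n ≈ 54.20
Round up to the next whole number: n = 55 per group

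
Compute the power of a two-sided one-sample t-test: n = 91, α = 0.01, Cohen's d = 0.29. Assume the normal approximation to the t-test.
Power ≈ 0.58

Power calculation (one-sample t-test, normal approximation):
z_β = d · √n - z_{α/2}
z_β = 0.29 · √91 - 2.576
z_β = 0.29 · 9.539 - 2.576
z_β = 0.191

Power = Φ(z_β) = Φ(0.191) ≈ 0.576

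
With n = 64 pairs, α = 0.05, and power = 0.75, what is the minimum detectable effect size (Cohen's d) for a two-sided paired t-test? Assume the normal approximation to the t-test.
d ≈ 0.33

Minimum detectable effect (paired t-test, normal approximation):
d = (z_{α/2} + z_β) / √n
d = (1.960 + 0.674) / √64
d = 2.634 / 8.000
d ≈ 0.33

By Cohen's convention (0.2 small / 0.5 medium / 0.8 large): small effect.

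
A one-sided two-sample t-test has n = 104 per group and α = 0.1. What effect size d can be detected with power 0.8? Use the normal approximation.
d ≈ 0.29

Minimum detectable effect (two-sample t-test, normal approximation):
d = (z_α + z_β) / √(n/2)
d = (1.282 + 0.842) / √(104/2)
d = 2.123 / 7.211
d ≈ 0.29

By Cohen's convention (0.2 small / 0.5 medium / 0.8 large): small effect.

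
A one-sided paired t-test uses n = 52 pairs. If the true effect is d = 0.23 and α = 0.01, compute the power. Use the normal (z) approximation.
Power ≈ 0.25

Power calculation (paired t-test, normal approximation):
z_β = d · √n - z_α
z_β = 0.23 · √52 - 2.326
z_β = 0.23 · 7.211 - 2.326
z_β = -0.668

Power = Φ(z_β) = Φ(-0.668) ≈ 0.252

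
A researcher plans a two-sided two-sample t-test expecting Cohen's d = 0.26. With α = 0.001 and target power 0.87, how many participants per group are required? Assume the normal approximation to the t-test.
n = 578 per group

Sample size formula (two-sample t-test, normal approximation):
n = 2 · ((z_{α/2} + z_β) / d)²

z_{α/2} = 3.291 (for α = 0.001, two-sided)
z_β = 1.126 (for power = 0.87)
d = 0.26

n = 2 · ((3.291 + 1.126) / 0.26)²
n = 2 · (16.988)²
n ≈ 577.18
Round up to the next whole number: n = 578 per group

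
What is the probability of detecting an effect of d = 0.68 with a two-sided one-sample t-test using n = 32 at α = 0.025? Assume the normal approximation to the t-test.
Power ≈ 0.95

Power calculation (one-sample t-test, normal approximation):
z_β = d · √n - z_{α/2}
z_β = 0.68 · √32 - 2.241
z_β = 0.68 · 5.657 - 2.241
z_β = 1.605

Power = Φ(z_β) = Φ(1.605) ≈ 0.946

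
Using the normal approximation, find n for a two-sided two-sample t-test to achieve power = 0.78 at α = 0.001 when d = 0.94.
n = 38 per group

Sample size formula (two-sample t-test, normal approximation):
n = 2 · ((z_{α/2} + z_β) / d)²

z_{α/2} = 3.291 (for α = 0.001, two-sided)
z_β = 0.772 (for power = 0.78)
d = 0.94

n = 2 · ((3.291 + 0.772) / 0.94)²
n = 2 · (4.322)²
n ≈ 37.36
Round up to the next whole number: n = 38 per group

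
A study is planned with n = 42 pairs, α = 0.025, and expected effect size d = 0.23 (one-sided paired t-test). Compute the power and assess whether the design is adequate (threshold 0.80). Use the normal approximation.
Power ≈ 0.32; the study is underpowered (power < 0.80)

Power calculation (paired t-test, normal approximation):
z_β = d · √n - z_α
z_β = 0.23 · √42 - 1.960
z_β = 0.23 · 6.481 - 1.960
z_β = -0.469

Power = Φ(z_β) = Φ(-0.469) ≈ 0.319

Effect size d = 0.23 is small by Cohen's convention (0.2/0.5/0.8).

Threshold: power ≥ 0.80 is conventionally adequate.
Power ≈ 0.32 → the study is underpowered (power < 0.80).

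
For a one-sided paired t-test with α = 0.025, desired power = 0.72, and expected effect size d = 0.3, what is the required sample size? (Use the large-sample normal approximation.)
n = 72 pairs

Sample size formula (paired t-test, normal approximation):
n = ((z_α + z_β) / d)²

z_α = 1.960 (for α = 0.025, one-sided)
z_β = 0.583 (for power = 0.72)
d = 0.3

n = ((1.960 + 0.583) / 0.3)²
n = (8.477)²
n ≈ 71.86
Round up to the next whole number: n = 72 pairs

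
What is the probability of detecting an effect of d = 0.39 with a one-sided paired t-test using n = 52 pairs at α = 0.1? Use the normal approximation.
Power ≈ 0.94

Power calculation (paired t-test, normal approximation):
z_β = d · √n - z_α
z_β = 0.39 · √52 - 1.282
z_β = 0.39 · 7.211 - 1.282
z_β = 1.531

Power = Φ(z_β) = Φ(1.531) ≈ 0.937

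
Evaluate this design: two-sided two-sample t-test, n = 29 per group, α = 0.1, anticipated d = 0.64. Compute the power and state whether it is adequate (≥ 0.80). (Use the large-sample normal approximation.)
Power ≈ 0.79; the study is underpowered (power < 0.80)

Power calculation (two-sample t-test, normal approximation):
z_β = d · √(n/2) - z_{α/2}
z_β = 0.64 · √(29/2) - 1.645
z_β = 0.64 · 3.808 - 1.645
z_β = 0.792

Power = Φ(z_β) = Φ(0.792) ≈ 0.786

Effect size d = 0.64 is medium by Cohen's convention (0.2/0.5/0.8).

Threshold: power ≥ 0.80 is conventionally adequate.
Power ≈ 0.79 → the study is underpowered (power < 0.80).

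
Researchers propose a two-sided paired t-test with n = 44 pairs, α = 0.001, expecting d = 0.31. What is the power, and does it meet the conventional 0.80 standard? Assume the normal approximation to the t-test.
Power ≈ 0.11; the study is underpowered (power < 0.80)

Power calculation (paired t-test, normal approximation):
z_β = d · √n - z_{α/2}
z_β = 0.31 · √44 - 3.291
z_β = 0.31 · 6.633 - 3.291
z_β = -1.234

Power = Φ(z_β) = Φ(-1.234) ≈ 0.109

Effect size d = 0.31 is small by Cohen's convention (0.2/0.5/0.8).

Threshold: power ≥ 0.80 is conventionally adequate.
Power ≈ 0.11 → the study is underpowered (power < 0.80).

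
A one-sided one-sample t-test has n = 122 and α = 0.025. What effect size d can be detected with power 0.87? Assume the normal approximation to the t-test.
d ≈ 0.28

Minimum detectable effect (one-sample t-test, normal approximation):
d = (z_α + z_β) / √n
d = (1.960 + 1.126) / √122
d = 3.086 / 11.045
d ≈ 0.28

By Cohen's convention (0.2 small / 0.5 medium / 0.8 large): small effect.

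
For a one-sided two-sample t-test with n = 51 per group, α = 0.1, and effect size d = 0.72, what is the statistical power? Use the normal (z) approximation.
Power ≈ 0.99

Power calculation (two-sample t-test, normal approximation):
z_β = d · √(n/2) - z_α
z_β = 0.72 · √(51/2) - 1.282
z_β = 0.72 · 5.050 - 1.282
z_β = 2.354

Power = Φ(z_β) = Φ(2.354) ≈ 0.991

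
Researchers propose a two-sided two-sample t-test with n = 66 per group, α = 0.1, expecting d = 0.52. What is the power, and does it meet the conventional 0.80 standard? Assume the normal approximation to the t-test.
Power ≈ 0.91; the study is adequately powered (power ≥ 0.80)

Power calculation (two-sample t-test, normal approximation):
z_β = d · √(n/2) - z_{α/2}
z_β = 0.52 · √(66/2) - 1.645
z_β = 0.52 · 5.745 - 1.645
z_β = 1.342

Power = Φ(z_β) = Φ(1.342) ≈ 0.910

Effect size d = 0.52 is medium by Cohen's convention (0.2/0.5/0.8).

Threshold: power ≥ 0.80 is conventionally adequate.
Power ≈ 0.91 → the study is adequately powered (power ≥ 0.80).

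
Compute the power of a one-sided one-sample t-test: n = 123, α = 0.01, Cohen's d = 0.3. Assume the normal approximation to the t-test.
Power ≈ 0.84

Power calculation (one-sample t-test, normal approximation):
z_β = d · √n - z_α
z_β = 0.3 · √123 - 2.326
z_β = 0.3 · 11.091 - 2.326
z_β = 1.001

Power = Φ(z_β) = Φ(1.001) ≈ 0.842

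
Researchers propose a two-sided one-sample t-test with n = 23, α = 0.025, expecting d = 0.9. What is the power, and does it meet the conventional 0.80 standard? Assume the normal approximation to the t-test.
Power ≈ 0.98; the study is adequately powered (power ≥ 0.80)

Power calculation (one-sample t-test, normal approximation):
z_β = d · √n - z_{α/2}
z_β = 0.9 · √23 - 2.241
z_β = 0.9 · 4.796 - 2.241
z_β = 2.075

Power = Φ(z_β) = Φ(2.075) ≈ 0.981

Effect size d = 0.9 is large by Cohen's convention (0.2/0.5/0.8).

Threshold: power ≥ 0.80 is conventionally adequate.
Power ≈ 0.98 → the study is adequately powered (power ≥ 0.80).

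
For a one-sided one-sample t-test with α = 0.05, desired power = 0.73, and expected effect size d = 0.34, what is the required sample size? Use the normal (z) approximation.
n = 45

Sample size formula (one-sample t-test, normal approximation):
n = ((z_α + z_β) / d)²

z_α = 1.645 (for α = 0.05, one-sided)
z_β = 0.613 (for power = 0.73)
d = 0.34

n = ((1.645 + 0.613) / 0.34)²
n = (6.641)²
n ≈ 44.10
Round up to the next whole number: n = 45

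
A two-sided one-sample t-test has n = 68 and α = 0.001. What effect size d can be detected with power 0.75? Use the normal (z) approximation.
d ≈ 0.48

Minimum detectable effect (one-sample t-test, normal approximation):
d = (z_{α/2} + z_β) / √n
d = (3.291 + 0.674) / √68
d = 3.965 / 8.246
d ≈ 0.48

By Cohen's convention (0.2 small / 0.5 medium / 0.8 large): small effect.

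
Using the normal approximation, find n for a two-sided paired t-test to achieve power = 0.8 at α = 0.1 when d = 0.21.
n = 141 pairs

Sample size formula (paired t-test, normal approximation):
n = ((z_{α/2} + z_β) / d)²

z_{α/2} = 1.645 (for α = 0.1, two-sided)
z_β = 0.842 (for power = 0.8)
d = 0.21

n = ((1.645 + 0.842) / 0.21)²
n = (11.843)²
n ≈ 140.26
Round up to the next whole number: n = 141 pairs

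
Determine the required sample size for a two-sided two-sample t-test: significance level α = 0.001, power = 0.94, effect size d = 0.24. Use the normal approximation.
n = 816 per group

Sample size formula (two-sample t-test, normal approximation):
n = 2 · ((z_{α/2} + z_β) / d)²

z_{α/2} = 3.291 (for α = 0.001, two-sided)
z_β = 1.555 (for power = 0.94)
d = 0.24

n = 2 · ((3.291 + 1.555) / 0.24)²
n = 2 · (20.192)²
n ≈ 815.43
Round up to the next whole number: n = 816 per group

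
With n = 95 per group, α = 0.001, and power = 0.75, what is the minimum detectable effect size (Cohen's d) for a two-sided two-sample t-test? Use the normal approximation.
d ≈ 0.58

Minimum detectable effect (two-sample t-test, normal approximation):
d = (z_{α/2} + z_β) / √(n/2)
d = (3.291 + 0.674) / √(95/2)
d = 3.965 / 6.892
d ≈ 0.58

By Cohen's convention (0.2 small / 0.5 medium / 0.8 large): medium effect.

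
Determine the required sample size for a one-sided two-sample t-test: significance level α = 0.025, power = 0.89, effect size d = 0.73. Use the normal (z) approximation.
n = 39 per group

Sample size formula (two-sample t-test, normal approximation):
n = 2 · ((z_α + z_β) / d)²

z_α = 1.960 (for α = 0.025, one-sided)
z_β = 1.227 (for power = 0.89)
d = 0.73

n = 2 · ((1.960 + 1.227) / 0.73)²
n = 2 · (4.366)²
n ≈ 38.12
Round up to the next whole number: n = 39 per group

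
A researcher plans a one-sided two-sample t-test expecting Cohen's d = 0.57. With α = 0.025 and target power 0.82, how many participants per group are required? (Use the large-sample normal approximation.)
n = 51 per group

Sample size formula (two-sample t-test, normal approximation):
n = 2 · ((z_α + z_β) / d)²

z_α = 1.960 (for α = 0.025, one-sided)
z_β = 0.915 (for power = 0.82)
d = 0.57

n = 2 · ((1.960 + 0.915) / 0.57)²
n = 2 · (5.044)²
n ≈ 50.88
Round up to the next whole number: n = 51 per group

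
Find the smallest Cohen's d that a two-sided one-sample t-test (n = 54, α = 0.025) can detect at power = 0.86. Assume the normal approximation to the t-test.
d ≈ 0.45

Minimum detectable effect (one-sample t-test, normal approximation):
d = (z_{α/2} + z_β) / √n
d = (2.241 + 1.080) / √54
d = 3.322 / 7.348
d ≈ 0.45

By Cohen's convention (0.2 small / 0.5 medium / 0.8 large): small effect.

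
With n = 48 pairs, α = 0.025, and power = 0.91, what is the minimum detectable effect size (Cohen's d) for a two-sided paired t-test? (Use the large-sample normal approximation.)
d ≈ 0.52

Minimum detectable effect (paired t-test, normal approximation):
d = (z_{α/2} + z_β) / √n
d = (2.241 + 1.341) / √48
d = 3.582 / 6.928
d ≈ 0.52

By Cohen's convention (0.2 small / 0.5 medium / 0.8 large): medium effect.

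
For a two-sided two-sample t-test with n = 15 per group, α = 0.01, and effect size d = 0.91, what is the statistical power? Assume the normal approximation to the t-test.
Power ≈ 0.47

Power calculation (two-sample t-test, normal approximation):
z_β = d · √(n/2) - z_{α/2}
z_β = 0.91 · √(15/2) - 2.576
z_β = 0.91 · 2.739 - 2.576
z_β = -0.084

Power = Φ(z_β) = Φ(-0.084) ≈ 0.467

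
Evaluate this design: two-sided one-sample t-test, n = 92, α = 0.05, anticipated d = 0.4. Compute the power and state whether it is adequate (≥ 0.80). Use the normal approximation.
Power ≈ 0.97; the study is adequately powered (power ≥ 0.80)

Power calculation (one-sample t-test, normal approximation):
z_β = d · √n - z_{α/2}
z_β = 0.4 · √92 - 1.960
z_β = 0.4 · 9.592 - 1.960
z_β = 1.877

Power = Φ(z_β) = Φ(1.877) ≈ 0.970

Effect size d = 0.4 is small by Cohen's convention (0.2/0.5/0.8).

Threshold: power ≥ 0.80 is conventionally adequate.
Power ≈ 0.97 → the study is adequately powered (power ≥ 0.80).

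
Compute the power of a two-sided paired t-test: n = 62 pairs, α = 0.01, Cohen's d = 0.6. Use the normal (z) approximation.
Power ≈ 0.98

Power calculation (paired t-test, normal approximation):
z_β = d · √n - z_{α/2}
z_β = 0.6 · √62 - 2.576
z_β = 0.6 · 7.874 - 2.576
z_β = 2.149

Power = Φ(z_β) = Φ(2.149) ≈ 0.984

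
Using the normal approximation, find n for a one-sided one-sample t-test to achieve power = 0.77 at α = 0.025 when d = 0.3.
n = 81

Sample size formula (one-sample t-test, normal approximation):
n = ((z_α + z_β) / d)²

z_α = 1.960 (for α = 0.025, one-sided)
z_β = 0.739 (for power = 0.77)
d = 0.3

n = ((1.960 + 0.739) / 0.3)²
n = (8.997)²
n ≈ 80.95
Round up to the next whole number: n = 81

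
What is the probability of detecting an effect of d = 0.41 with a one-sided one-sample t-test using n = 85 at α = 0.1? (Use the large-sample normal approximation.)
Power ≈ 0.99

Power calculation (one-sample t-test, normal approximation):
z_β = d · √n - z_α
z_β = 0.41 · √85 - 1.282
z_β = 0.41 · 9.220 - 1.282
z_β = 2.498

Power = Φ(z_β) = Φ(2.498) ≈ 0.994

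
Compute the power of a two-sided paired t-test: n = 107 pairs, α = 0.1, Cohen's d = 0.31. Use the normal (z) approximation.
Power ≈ 0.94

Power calculation (paired t-test, normal approximation):
z_β = d · √n - z_{α/2}
z_β = 0.31 · √107 - 1.645
z_β = 0.31 · 10.344 - 1.645
z_β = 1.562

Power = Φ(z_β) = Φ(1.562) ≈ 0.941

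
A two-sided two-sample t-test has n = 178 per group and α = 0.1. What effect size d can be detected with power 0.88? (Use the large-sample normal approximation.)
d ≈ 0.30

Minimum detectable effect (two-sample t-test, normal approximation):
d = (z_{α/2} + z_β) / √(n/2)
d = (1.645 + 1.175) / √(178/2)
d = 2.820 / 9.434
d ≈ 0.30

By Cohen's convention (0.2 small / 0.5 medium / 0.8 large): small effect.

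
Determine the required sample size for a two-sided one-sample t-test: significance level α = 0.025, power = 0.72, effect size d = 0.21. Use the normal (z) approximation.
n = 181

Sample size formula (one-sample t-test, normal approximation):
n = ((z_{α/2} + z_β) / d)²

z_{α/2} = 2.241 (for α = 0.025, two-sided)
z_β = 0.583 (for power = 0.72)
d = 0.21

n = ((2.241 + 0.583) / 0.21)²
n = (13.448)²
n ≈ 180.85
Round up to the next whole number: n = 181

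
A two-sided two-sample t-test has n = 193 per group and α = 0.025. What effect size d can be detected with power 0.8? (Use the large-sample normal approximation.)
d ≈ 0.31

Minimum detectable effect (two-sample t-test, normal approximation):
d = (z_{α/2} + z_β) / √(n/2)
d = (2.241 + 0.842) / √(193/2)
d = 3.083 / 9.823
d ≈ 0.31

By Cohen's convention (0.2 small / 0.5 medium / 0.8 large): small effect.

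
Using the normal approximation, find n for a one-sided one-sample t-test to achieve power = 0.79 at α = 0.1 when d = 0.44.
n = 23

Sample size formula (one-sample t-test, normal approximation):
n = ((z_α + z_β) / d)²

z_α = 1.282 (for α = 0.1, one-sided)
z_β = 0.806 (for power = 0.79)
d = 0.44

n = ((1.282 + 0.806) / 0.44)²
n = (4.745)²
n ≈ 22.52
Round up to the next whole number: n = 23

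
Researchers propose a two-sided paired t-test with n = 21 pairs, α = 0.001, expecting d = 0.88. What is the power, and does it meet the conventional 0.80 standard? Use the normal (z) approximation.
Power ≈ 0.77; the study is underpowered (power < 0.80)

Power calculation (paired t-test, normal approximation):
z_β = d · √n - z_{α/2}
z_β = 0.88 · √21 - 3.291
z_β = 0.88 · 4.583 - 3.291
z_β = 0.742

Power = Φ(z_β) = Φ(0.742) ≈ 0.771

Effect size d = 0.88 is large by Cohen's convention (0.2/0.5/0.8).

Threshold: power ≥ 0.80 is conventionally adequate.
Power ≈ 0.77 → the study is underpowered (power < 0.80).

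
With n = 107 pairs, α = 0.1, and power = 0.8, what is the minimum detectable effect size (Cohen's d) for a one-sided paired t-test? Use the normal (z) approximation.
d ≈ 0.21

Minimum detectable effect (paired t-test, normal approximation):
d = (z_α + z_β) / √n
d = (1.282 + 0.842) / √107
d = 2.123 / 10.344
d ≈ 0.21

By Cohen's convention (0.2 small / 0.5 medium / 0.8 large): small effect.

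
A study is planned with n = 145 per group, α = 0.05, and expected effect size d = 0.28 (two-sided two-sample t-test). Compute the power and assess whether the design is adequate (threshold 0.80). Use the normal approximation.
Power ≈ 0.66; the study is underpowered (power < 0.80)

Power calculation (two-sample t-test, normal approximation):
z_β = d · √(n/2) - z_{α/2}
z_β = 0.28 · √(145/2) - 1.960
z_β = 0.28 · 8.515 - 1.960
z_β = 0.424

Power = Φ(z_β) = Φ(0.424) ≈ 0.664

Effect size d = 0.28 is small by Cohen's convention (0.2/0.5/0.8).

Threshold: power ≥ 0.80 is conventionally adequate.
Power ≈ 0.66 → the study is underpowered (power < 0.80).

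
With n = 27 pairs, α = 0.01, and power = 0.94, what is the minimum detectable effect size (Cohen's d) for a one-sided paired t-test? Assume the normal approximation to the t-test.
d ≈ 0.75

Minimum detectable effect (paired t-test, normal approximation):
d = (z_α + z_β) / √n
d = (2.326 + 1.555) / √27
d = 3.881 / 5.196
d ≈ 0.75

By Cohen's convention (0.2 small / 0.5 medium / 0.8 large): medium effect.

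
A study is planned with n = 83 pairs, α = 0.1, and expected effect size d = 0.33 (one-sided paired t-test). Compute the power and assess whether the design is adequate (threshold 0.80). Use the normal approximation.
Power ≈ 0.96; the study is adequately powered (power ≥ 0.80)

Power calculation (paired t-test, normal approximation):
z_β = d · √n - z_α
z_β = 0.33 · √83 - 1.282
z_β = 0.33 · 9.110 - 1.282
z_β = 1.725

Power = Φ(z_β) = Φ(1.725) ≈ 0.958

Effect size d = 0.33 is small by Cohen's convention (0.2/0.5/0.8).

Threshold: power ≥ 0.80 is conventionally adequate.
Power ≈ 0.96 → the study is adequately powered (power ≥ 0.80).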